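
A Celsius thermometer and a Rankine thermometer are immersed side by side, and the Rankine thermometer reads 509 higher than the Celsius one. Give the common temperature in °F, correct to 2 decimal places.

70.99°F

Let x be the Celsius reading; then the Rankine reading is 1.8·x + 491.67.
(1.8·x + 491.67) - x = 509  ⇒  (0.8)·x = 17.33  ⇒  x = 21.6625°C.
In Fahrenheit: 21.6625 × 1.8 + 32 = 70.99°F.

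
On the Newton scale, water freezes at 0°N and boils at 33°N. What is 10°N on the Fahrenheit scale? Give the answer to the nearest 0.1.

86.5°F

Linear interpolation between the fixed points: C = (10 - 0) × 100 / (33 - 0) = 30.3030°C.
Then 30.3030 × 1.8 + 32 = 86.5°F.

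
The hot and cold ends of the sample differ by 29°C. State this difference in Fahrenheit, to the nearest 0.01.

For a temperature interval the offset drops out; only the factor 1.8 applies.
29 × 1.8 = 52.20.

52.20°F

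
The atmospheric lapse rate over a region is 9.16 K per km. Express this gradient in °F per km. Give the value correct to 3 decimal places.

16.488 °F/km

Since only a temperature interval is involved, the additive offset between the scales drops out.
A change of 1 K is a change of 1.8°F, so 9.16 × 1.8 = 16.488.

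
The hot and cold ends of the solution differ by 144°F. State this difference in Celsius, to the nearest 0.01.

80.00°C

An interval of 1°F corresponds to 5/9°C.
144 × 5/9 = 80.00.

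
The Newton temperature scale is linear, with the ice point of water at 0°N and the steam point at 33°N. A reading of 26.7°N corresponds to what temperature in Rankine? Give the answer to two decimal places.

637.31°R

Linear interpolation between the fixed points: C = (26.7 - 0) × 100 / (33 - 0) = 80.9091°C.
Then 80.9091 × 1.8 + 491.67 = 637.31°R.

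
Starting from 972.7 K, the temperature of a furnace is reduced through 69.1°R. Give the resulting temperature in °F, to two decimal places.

1222.09°F

Initial temperature in Celsius: 972.7 - 273.15 = 699.5500°C.
The 69.1°R change is an interval, so only the factor 5/9 applies: -69.1 × 5/9 = -38.3889°C.
Final Celsius temperature: 699.5500 - 38.3889 = 661.1611°C.
In Fahrenheit: 661.1611 × 1.8 + 32 = 1222.09°F.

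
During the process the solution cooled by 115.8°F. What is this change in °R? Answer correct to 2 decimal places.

115.80°R

Fahrenheit and Rankine degrees are the same size, so the interval is unchanged: 115.80.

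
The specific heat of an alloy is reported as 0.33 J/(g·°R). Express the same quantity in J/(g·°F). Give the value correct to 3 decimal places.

Since only a temperature interval is involved, the additive offset between the scales drops out.
A change of 1°F is a change of 1°R, so per °F the value is 0.33 × 1 = 0.330.

0.330 J/(g·°F)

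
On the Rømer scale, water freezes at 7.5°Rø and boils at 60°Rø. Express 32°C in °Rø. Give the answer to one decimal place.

Linearly onto the Rømer scale: 7.5 + (32.0000 / 100) × (60 - 7.5) = 24.3°Rø.

24.3°Rø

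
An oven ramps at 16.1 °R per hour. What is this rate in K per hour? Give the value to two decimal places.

The quantity depends on a temperature interval, so only the ratio of degree sizes applies; the offset between the scales is irrelevant.
A change of 1°R is a change of 5/9 K, so 16.1 × 5/9 = 8.94.

8.94 K/hour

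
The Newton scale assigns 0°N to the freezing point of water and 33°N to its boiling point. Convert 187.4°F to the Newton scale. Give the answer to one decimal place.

28.5°N

First in Celsius: (187.4 - 32) × 5/9 = 86.3333°C.
Linearly onto the Newton scale: 0 + (86.3333 / 100) × (33 - 0) = 28.5°N.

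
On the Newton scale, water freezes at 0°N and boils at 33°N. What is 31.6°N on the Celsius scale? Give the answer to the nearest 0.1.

95.8°C

Linear interpolation between the fixed points: C = (31.6 - 0) × 100 / (33 - 0) = 95.7576°C.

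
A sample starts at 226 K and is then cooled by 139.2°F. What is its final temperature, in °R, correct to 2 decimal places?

267.60°R

Initial temperature in Celsius: 226 - 273.15 = -47.1500°C.
The 139.2°F change is an interval, so only the factor 5/9 applies: -139.2 × 5/9 = -77.3333°C.
Final Celsius temperature: -47.1500 - 77.3333 = -124.4833°C.
In Rankine: -124.4833 × 1.8 + 491.67 = 267.60°R.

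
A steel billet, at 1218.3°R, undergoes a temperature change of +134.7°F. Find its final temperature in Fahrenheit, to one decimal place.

Initial temperature in Celsius: (1218.3 - 491.67) × 5/9 = 403.6833°C.
The 134.7°F change is an interval, so only the factor 5/9 applies: +134.7 × 5/9 = +74.8333°C.
Final Celsius temperature: 403.6833 + 74.8333 = 478.5167°C.
In Fahrenheit: 478.5167 × 1.8 + 32 = 893.3°F.

893.3°F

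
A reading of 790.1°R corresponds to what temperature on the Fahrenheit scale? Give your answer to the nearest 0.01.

330.43°F

In Celsius: (790.1 - 491.67) × 5/9 = 165.7944°C.
In Fahrenheit: 165.7944 × 1.8 + 32 = 330.43°F.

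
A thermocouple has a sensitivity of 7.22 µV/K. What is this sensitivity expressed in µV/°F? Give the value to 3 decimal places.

Since only a temperature interval is involved, the additive offset between the scales drops out.
A change of 1°F is a change of 5/9 K, so per °F the value is 7.22 × 5/9 = 4.011.

4.011 µV/°F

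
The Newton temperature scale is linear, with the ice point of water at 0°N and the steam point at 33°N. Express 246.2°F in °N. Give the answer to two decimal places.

First in Celsius: (246.2 - 32) × 5/9 = 119.0000°C.
Linearly onto the Newton scale: 0 + (119.0000 / 100) × (33 - 0) = 39.27°N.

39.27°N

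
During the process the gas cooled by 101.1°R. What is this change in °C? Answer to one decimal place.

An interval of 1°R corresponds to 5/9°C.
101.1 × 5/9 = 56.2.

56.2°C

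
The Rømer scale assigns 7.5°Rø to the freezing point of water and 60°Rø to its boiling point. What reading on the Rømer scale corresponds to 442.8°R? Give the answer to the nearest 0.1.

-6.8°Rø

First in Celsius: (442.8 - 491.67) × 5/9 = -27.1500°C.
Linearly onto the Rømer scale: 7.5 + (-27.1500 / 100) × (60 - 7.5) = -6.8°Rø.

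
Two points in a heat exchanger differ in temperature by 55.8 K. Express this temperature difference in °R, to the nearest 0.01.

100.44°R

An interval of 1 K corresponds to 1.8°R.
55.8 × 1.8 = 100.44.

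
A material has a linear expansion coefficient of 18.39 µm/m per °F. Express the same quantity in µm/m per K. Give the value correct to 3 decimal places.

Since only a temperature interval is involved, the additive offset between the scales drops out.
A change of 1 K is a change of 1.8°F, so per K the value is 18.39 × 1.8 = 33.102.

33.102 µm/m per K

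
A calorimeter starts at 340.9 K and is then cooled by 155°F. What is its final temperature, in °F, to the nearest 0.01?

-1.05°F

Initial temperature in Celsius: 340.9 - 273.15 = 67.7500°C.
The 155°F change is an interval, so only the factor 5/9 applies: -155 × 5/9 = -86.1111°C.
Final Celsius temperature: 67.7500 - 86.1111 = -18.3611°C.
In Fahrenheit: -18.3611 × 1.8 + 32 = -1.05°F.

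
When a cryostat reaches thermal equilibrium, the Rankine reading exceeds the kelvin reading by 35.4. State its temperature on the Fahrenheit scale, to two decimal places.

Let x be the kelvin reading; then the Rankine reading is 1.8·x.
(1.8·x) - x = 35.4  ⇒  (0.8)·x = 35.4  ⇒  x = 44.2500 K.
In Celsius: 44.25 - 273.15 = -228.9000°C.
In Fahrenheit: -228.9000 × 1.8 + 32 = -380.02°F.

-380.02°F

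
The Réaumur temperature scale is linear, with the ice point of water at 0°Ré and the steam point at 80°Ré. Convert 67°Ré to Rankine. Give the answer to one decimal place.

Linear interpolation between the fixed points: C = (67 - 0) × 100 / (80 - 0) = 83.7500°C.
Then 83.7500 × 1.8 + 491.67 = 642.4°R.

642.4°R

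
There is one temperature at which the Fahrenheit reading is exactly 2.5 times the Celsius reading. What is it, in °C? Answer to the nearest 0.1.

Let C be the Celsius reading. The Fahrenheit reading is F = 1.8·C + 32.
Require F = 2.5·C: 1.8·C + 32 = 2.5·C.
(-0.7)·C = -32  ⇒  C = 45.7.

45.7°C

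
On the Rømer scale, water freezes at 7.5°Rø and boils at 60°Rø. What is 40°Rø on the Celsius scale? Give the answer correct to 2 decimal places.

61.90°C

Linear interpolation between the fixed points: C = (40 - 7.5) × 100 / (60 - 7.5) = 61.9048°C.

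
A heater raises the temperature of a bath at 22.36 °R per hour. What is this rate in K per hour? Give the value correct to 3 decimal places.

Since only a temperature interval is involved, the additive offset between the scales drops out.
A change of 1°R is a change of 5/9 K, so 22.36 × 5/9 = 12.422.

12.422 K/hour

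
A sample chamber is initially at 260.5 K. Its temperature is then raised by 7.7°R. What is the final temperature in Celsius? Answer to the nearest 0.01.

Initial temperature in Celsius: 260.5 - 273.15 = -12.6500°C.
The 7.7°R change is an interval, so only the factor 5/9 applies: +7.7 × 5/9 = +4.2778°C.
Final Celsius temperature: -12.6500 + 4.2778 = -8.3722°C.

-8.37°C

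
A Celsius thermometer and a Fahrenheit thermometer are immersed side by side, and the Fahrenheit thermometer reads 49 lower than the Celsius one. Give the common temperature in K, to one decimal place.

171.9 K

Let x be the Celsius reading; then the Fahrenheit reading is 1.8·x + 32.
(1.8·x + 32) - x = -49  ⇒  (0.8)·x = -81  ⇒  x = -101.2500°C.
In kelvin: -101.2500 + 273.15 = 171.9 K.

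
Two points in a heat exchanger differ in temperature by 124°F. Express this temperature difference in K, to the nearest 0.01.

68.89 K

For a temperature interval the offset drops out; only the factor 5/9 applies.
124 × 5/9 = 68.89.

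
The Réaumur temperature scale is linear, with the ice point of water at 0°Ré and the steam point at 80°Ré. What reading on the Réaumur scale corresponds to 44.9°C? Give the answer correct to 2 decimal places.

35.92°Ré

Linearly onto the Réaumur scale: 0 + (44.9000 / 100) × (80 - 0) = 35.92°Ré.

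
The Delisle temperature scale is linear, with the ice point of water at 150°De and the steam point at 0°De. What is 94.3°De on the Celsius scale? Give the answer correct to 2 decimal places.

37.13°C

Linear interpolation between the fixed points: C = (94.3 - 150) × 100 / (0 - 150) = 37.1333°C.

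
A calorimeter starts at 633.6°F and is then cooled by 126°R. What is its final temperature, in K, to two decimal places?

Initial temperature in Celsius: (633.6 - 32) × 5/9 = 334.2222°C.
The 126°R change is an interval, so only the factor 5/9 applies: -126 × 5/9 = -70.0000°C.
Final Celsius temperature: 334.2222 - 70.0000 = 264.2222°C.
In kelvin: 264.2222 + 273.15 = 537.37 K.

537.37 K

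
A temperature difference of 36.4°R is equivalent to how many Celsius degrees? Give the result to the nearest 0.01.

20.22°C

An interval of 1°R corresponds to 5/9°C.
36.4 × 5/9 = 20.22.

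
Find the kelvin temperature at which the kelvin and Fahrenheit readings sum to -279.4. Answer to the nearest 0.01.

64.38 K

Let K be the kelvin reading. The Fahrenheit reading is F = 1.8·K - 459.67.
Require K + F = -279.4: (2.8)·K - 459.67 = -279.4.
K = (-279.4 + 459.67) / (2.8) = 64.38.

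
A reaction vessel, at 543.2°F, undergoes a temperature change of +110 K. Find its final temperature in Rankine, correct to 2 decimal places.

1200.87°R

Initial temperature in Celsius: (543.2 - 32) × 5/9 = 284.0000°C.
The 110 K change is an interval; Kelvin and Celsius degrees are the same size, so ΔC = +110°C.
Final Celsius temperature: 284.0000 + 110.0000 = 394.0000°C.
In Rankine: 394.0000 × 1.8 + 491.67 = 1200.87°R.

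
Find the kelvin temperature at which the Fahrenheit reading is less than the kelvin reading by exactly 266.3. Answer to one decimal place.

241.7 K

Let K be the kelvin reading. The Fahrenheit reading is F = 1.8·K - 459.67.
Require F - K = -266.3: (0.8)·K - 459.67 = -266.3.
K = (-266.3 + 459.67) / (0.8) = 241.7.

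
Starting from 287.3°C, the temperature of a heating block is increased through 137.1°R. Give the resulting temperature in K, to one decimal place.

The 137.1°R change is an interval, so only the factor 5/9 applies: +137.1 × 5/9 = +76.1667°C.
Final Celsius temperature: 287.3000 + 76.1667 = 363.4667°C.
In kelvin: 363.4667 + 273.15 = 636.6 K.

636.6 K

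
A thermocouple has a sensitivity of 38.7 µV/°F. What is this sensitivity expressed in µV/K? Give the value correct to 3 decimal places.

The quantity depends on a temperature interval, so only the ratio of degree sizes applies; the offset between the scales is irrelevant.
A change of 1 K is a change of 1.8°F, so per K the value is 38.7 × 1.8 = 69.660.

69.660 µV/K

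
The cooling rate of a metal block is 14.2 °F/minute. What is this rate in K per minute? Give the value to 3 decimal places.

Since only a temperature interval is involved, the additive offset between the scales drops out.
A change of 1°F is a change of 5/9 K, so 14.2 × 5/9 = 7.889.

7.889 K/minute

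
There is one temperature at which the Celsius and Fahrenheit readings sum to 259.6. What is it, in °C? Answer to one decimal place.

81.3°C

Let C be the Celsius reading. The Fahrenheit reading is F = 1.8·C + 32.
Require C + F = 259.6: (2.8)·C + 32 = 259.6.
C = (259.6 - 32) / (2.8) = 81.3.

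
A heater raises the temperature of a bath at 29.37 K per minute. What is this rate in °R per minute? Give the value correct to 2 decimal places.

The quantity depends on a temperature interval, so only the ratio of degree sizes applies; the offset between the scales is irrelevant.
A change of 1 K is a change of 1.8°R, so 29.37 × 1.8 = 52.87.

52.87 °R/minute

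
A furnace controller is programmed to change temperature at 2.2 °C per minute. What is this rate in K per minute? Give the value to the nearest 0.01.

Since only a temperature interval is involved, the additive offset between the scales drops out.
A change of 1°C is a change of 1 K, so 2.2 × 1 = 2.20.

2.20 K/minute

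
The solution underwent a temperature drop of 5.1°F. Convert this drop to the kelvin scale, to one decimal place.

For a temperature interval the offset drops out; only the factor 5/9 applies.
5.1 × 5/9 = 2.8.

2.8 K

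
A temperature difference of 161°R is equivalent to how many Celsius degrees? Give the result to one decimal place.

An interval of 1°R corresponds to 5/9°C.
161 × 5/9 = 89.4.

89.4°C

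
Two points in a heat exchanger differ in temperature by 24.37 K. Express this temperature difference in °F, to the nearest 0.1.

43.9°F

Only the scale ratio 1.8 matters for a change in temperature.
24.37 × 1.8 = 43.9.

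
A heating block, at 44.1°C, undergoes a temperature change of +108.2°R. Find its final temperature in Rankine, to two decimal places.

679.25°R

The 108.2°R change is an interval, so only the factor 5/9 applies: +108.2 × 5/9 = +60.1111°C.
Final Celsius temperature: 44.1000 + 60.1111 = 104.2111°C.
In Rankine: 104.2111 × 1.8 + 491.67 = 679.25°R.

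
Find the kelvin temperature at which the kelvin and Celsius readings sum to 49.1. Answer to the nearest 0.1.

Let K be the kelvin reading. The Celsius reading is C = 1·K - 273.15.
Require K + C = 49.1: (2)·K - 273.15 = 49.1.
K = (49.1 + 273.15) / (2) = 161.1.

161.1 K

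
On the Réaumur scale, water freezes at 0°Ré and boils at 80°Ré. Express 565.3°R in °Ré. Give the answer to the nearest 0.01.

32.72°Ré

First in Celsius: (565.3 - 491.67) × 5/9 = 40.9056°C.
Linearly onto the Réaumur scale: 0 + (40.9056 / 100) × (80 - 0) = 32.72°Ré.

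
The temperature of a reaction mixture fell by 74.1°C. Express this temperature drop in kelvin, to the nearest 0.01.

74.10 K

Celsius and kelvin degrees are the same size, so the interval is unchanged: 74.10.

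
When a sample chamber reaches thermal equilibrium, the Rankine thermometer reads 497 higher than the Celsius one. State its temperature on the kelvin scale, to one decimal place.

Let x be the Celsius reading; then the Rankine reading is 1.8·x + 491.67.
(1.8·x + 491.67) - x = 497  ⇒  (0.8)·x = 5.33  ⇒  x = 6.6625°C.
In kelvin: 6.6625 + 273.15 = 279.8 K.

279.8 K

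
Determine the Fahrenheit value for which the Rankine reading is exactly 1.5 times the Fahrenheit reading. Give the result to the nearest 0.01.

919.34°F

Let F be the Fahrenheit reading. The Rankine reading is R = 1·F + 459.67.
Require R = 1.5·F: 1·F + 459.67 = 1.5·F.
(-0.5)·F = -459.67  ⇒  F = 919.34.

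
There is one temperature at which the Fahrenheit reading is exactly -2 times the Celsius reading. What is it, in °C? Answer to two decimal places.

Let C be the Celsius reading. The Fahrenheit reading is F = 1.8·C + 32.
Require F = -2·C: 1.8·C + 32 = -2·C.
(3.8)·C = -32  ⇒  C = -8.42.

-8.42°C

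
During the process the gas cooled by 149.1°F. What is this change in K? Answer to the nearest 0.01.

82.83 K

For a temperature interval the offset drops out; only the factor 5/9 applies.
149.1 × 5/9 = 82.83.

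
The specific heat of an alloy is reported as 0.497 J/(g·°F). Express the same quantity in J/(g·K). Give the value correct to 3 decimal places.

0.895 J/(g·K)

Since only a temperature interval is involved, the additive offset between the scales drops out.
A change of 1 K is a change of 1.8°F, so per K the value is 0.497 × 1.8 = 0.895.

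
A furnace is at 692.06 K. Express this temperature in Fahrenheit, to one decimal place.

786.0°F

In Celsius: 692.06 - 273.15 = 418.9100°C.
In Fahrenheit: 418.9100 × 1.8 + 32 = 786.0°F.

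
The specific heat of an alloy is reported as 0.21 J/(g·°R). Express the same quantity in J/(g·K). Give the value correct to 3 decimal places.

0.378 J/(g·K)

The quantity depends on a temperature interval, so only the ratio of degree sizes applies; the offset between the scales is irrelevant.
A change of 1 K is a change of 1.8°R, so per K the value is 0.21 × 1.8 = 0.378.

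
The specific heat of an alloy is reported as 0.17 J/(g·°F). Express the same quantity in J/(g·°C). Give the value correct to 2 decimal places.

Since only a temperature interval is involved, the additive offset between the scales drops out.
A change of 1°C is a change of 1.8°F, so per °C the value is 0.17 × 1.8 = 0.31.

0.31 J/(g·°C)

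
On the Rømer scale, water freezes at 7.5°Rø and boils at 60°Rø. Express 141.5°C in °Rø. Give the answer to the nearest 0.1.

Linearly onto the Rømer scale: 7.5 + (141.5000 / 100) × (60 - 7.5) = 81.8°Rø.

81.8°Rø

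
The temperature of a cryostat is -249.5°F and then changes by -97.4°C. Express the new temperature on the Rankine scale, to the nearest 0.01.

Initial temperature in Celsius: (-249.5 - 32) × 5/9 = -156.3889°C.
Final Celsius temperature: -156.3889 - 97.4000 = -253.7889°C.
In Rankine: -253.7889 × 1.8 + 491.67 = 34.85°R.

34.85°R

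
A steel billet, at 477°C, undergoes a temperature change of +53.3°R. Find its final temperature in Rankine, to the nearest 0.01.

1403.57°R

The 53.3°R change is an interval, so only the factor 5/9 applies: +53.3 × 5/9 = +29.6111°C.
Final Celsius temperature: 477.0000 + 29.6111 = 506.6111°C.
In Rankine: 506.6111 × 1.8 + 491.67 = 1403.57°R.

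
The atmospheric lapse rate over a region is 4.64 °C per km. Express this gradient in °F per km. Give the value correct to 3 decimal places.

8.352 °F/km

The quantity depends on a temperature interval, so only the ratio of degree sizes applies; the offset between the scales is irrelevant.
A change of 1°C is a change of 1.8°F, so 4.64 × 1.8 = 8.352.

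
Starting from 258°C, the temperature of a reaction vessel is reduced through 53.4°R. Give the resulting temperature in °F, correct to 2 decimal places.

443.00°F

The 53.4°R change is an interval, so only the factor 5/9 applies: -53.4 × 5/9 = -29.6667°C.
Final Celsius temperature: 258.0000 - 29.6667 = 228.3333°C.
In Fahrenheit: 228.3333 × 1.8 + 32 = 443.00°F.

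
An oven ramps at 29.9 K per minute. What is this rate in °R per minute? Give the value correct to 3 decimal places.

The quantity depends on a temperature interval, so only the ratio of degree sizes applies; the offset between the scales is irrelevant.
A change of 1 K is a change of 1.8°R, so 29.9 × 1.8 = 53.820.

53.820 °R/minute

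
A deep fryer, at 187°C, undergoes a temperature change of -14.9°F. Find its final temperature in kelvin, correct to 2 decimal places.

The 14.9°F change is an interval, so only the factor 5/9 applies: -14.9 × 5/9 = -8.2778°C.
Final Celsius temperature: 187.0000 - 8.2778 = 178.7222°C.
In kelvin: 178.7222 + 273.15 = 451.87 K.

451.87 K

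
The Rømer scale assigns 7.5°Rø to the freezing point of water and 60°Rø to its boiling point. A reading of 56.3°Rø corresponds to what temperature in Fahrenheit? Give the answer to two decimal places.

199.31°F

Linear interpolation between the fixed points: C = (56.3 - 7.5) × 100 / (60 - 7.5) = 92.9524°C.
Then 92.9524 × 1.8 + 32 = 199.31°F.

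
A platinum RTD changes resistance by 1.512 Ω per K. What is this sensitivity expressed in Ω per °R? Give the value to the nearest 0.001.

0.840 Ω per °R

The quantity depends on a temperature interval, so only the ratio of degree sizes applies; the offset between the scales is irrelevant.
A change of 1°R is a change of 5/9 K, so per °R the value is 1.512 × 5/9 = 0.840.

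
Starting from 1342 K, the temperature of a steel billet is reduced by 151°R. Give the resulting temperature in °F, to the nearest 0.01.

1804.93°F

Initial temperature in Celsius: 1342 - 273.15 = 1068.8500°C.
The 151°R change is an interval, so only the factor 5/9 applies: -151 × 5/9 = -83.8889°C.
Final Celsius temperature: 1068.8500 - 83.8889 = 984.9611°C.
In Fahrenheit: 984.9611 × 1.8 + 32 = 1804.93°F.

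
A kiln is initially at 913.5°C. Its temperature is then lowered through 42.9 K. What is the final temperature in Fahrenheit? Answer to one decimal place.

1599.1°F

The 42.9 K change is an interval; Kelvin and Celsius degrees are the same size, so ΔC = -42.9°C.
Final Celsius temperature: 913.5000 - 42.9000 = 870.6000°C.
In Fahrenheit: 870.6000 × 1.8 + 32 = 1599.1°F.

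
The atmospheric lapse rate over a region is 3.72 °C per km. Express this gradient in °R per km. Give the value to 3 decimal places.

The quantity depends on a temperature interval, so only the ratio of degree sizes applies; the offset between the scales is irrelevant.
A change of 1°C is a change of 1.8°R, so 3.72 × 1.8 = 6.696.

6.696 °R/km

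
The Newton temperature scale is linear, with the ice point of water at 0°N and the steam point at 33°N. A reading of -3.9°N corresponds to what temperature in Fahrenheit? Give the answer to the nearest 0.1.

Linear interpolation between the fixed points: C = (-3.9 - 0) × 100 / (33 - 0) = -11.8182°C.
Then -11.8182 × 1.8 + 32 = 10.7°F.

10.7°F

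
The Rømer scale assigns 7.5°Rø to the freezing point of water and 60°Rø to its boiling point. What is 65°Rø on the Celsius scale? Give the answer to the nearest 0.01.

109.52°C

Linear interpolation between the fixed points: C = (65 - 7.5) × 100 / (60 - 7.5) = 109.5238°C.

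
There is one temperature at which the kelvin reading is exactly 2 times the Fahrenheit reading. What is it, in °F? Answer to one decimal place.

176.8°F

Let F be the Fahrenheit reading. The kelvin reading is K = 5/9·F + 255.372.
Require K = 2·F: 5/9·F + 255.372 = 2·F.
(-13/9)·F = -255.372  ⇒  F = 176.8.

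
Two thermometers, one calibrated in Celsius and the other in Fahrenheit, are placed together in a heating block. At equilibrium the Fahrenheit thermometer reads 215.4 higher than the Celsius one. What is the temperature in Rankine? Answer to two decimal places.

904.32°R

Let x be the Celsius reading; then the Fahrenheit reading is 1.8·x + 32.
(1.8·x + 32) - x = 215.4  ⇒  (0.8)·x = 183.4  ⇒  x = 229.2500°C.
In Rankine: 229.2500 × 1.8 + 491.67 = 904.32°R.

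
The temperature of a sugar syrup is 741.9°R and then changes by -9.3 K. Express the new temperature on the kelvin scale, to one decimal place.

402.9 K

Initial temperature in Celsius: (741.9 - 491.67) × 5/9 = 139.0167°C.
The 9.3 K change is an interval; Kelvin and Celsius degrees are the same size, so ΔC = -9.3°C.
Final Celsius temperature: 139.0167 - 9.3000 = 129.7167°C.
In kelvin: 129.7167 + 273.15 = 402.9 K.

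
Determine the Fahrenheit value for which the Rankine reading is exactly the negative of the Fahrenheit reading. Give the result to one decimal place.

Let F be the Fahrenheit reading. The Rankine reading is R = 1·F + 459.67.
Require R = -1·F: 1·F + 459.67 = -1·F.
(2)·F = -459.67  ⇒  F = -229.8.

-229.8°F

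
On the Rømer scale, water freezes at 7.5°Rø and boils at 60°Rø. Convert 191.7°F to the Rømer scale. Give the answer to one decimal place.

First in Celsius: (191.7 - 32) × 5/9 = 88.7222°C.
Linearly onto the Rømer scale: 7.5 + (88.7222 / 100) × (60 - 7.5) = 54.1°Rø.

54.1°Rø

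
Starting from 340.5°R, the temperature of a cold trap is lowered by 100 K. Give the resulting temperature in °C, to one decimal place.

-184.0°C

Initial temperature in Celsius: (340.5 - 491.67) × 5/9 = -83.9833°C.
The 100 K change is an interval; Kelvin and Celsius degrees are the same size, so ΔC = -100°C.
Final Celsius temperature: -83.9833 - 100.0000 = -183.9833°C.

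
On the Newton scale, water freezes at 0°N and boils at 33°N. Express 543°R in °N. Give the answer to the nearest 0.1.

9.4°N

First in Celsius: (543 - 491.67) × 5/9 = 28.5167°C.
Linearly onto the Newton scale: 0 + (28.5167 / 100) × (33 - 0) = 9.4°N.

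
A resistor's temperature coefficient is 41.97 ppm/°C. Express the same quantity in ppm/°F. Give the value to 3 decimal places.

Since only a temperature interval is involved, the additive offset between the scales drops out.
A change of 1°F is a change of 5/9°C, so per °F the value is 41.97 × 5/9 = 23.317.

23.317 ppm/°F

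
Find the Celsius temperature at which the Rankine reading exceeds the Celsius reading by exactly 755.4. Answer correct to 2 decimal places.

Let C be the Celsius reading. The Rankine reading is R = 1.8·C + 491.67.
Require R - C = 755.4: (0.8)·C + 491.67 = 755.4.
C = (755.4 - 491.67) / (0.8) = 329.66.

329.66°C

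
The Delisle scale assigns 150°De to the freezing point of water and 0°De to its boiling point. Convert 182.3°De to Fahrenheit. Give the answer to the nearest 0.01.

Linear interpolation between the fixed points: C = (182.3 - 150) × 100 / (0 - 150) = -21.5333°C.
Then -21.5333 × 1.8 + 32 = -6.76°F.

-6.76°F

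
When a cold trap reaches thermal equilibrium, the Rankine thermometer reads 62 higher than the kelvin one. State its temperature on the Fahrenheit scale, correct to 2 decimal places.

-320.17°F

Let x be the kelvin reading; then the Rankine reading is 1.8·x.
(1.8·x) - x = 62  ⇒  (0.8)·x = 62  ⇒  x = 77.5000 K.
In Celsius: 77.5 - 273.15 = -195.6500°C.
In Fahrenheit: -195.6500 × 1.8 + 32 = -320.17°F.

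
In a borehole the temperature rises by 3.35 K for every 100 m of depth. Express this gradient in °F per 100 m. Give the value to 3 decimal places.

Since only a temperature interval is involved, the additive offset between the scales drops out.
A change of 1 K is a change of 1.8°F, so 3.35 × 1.8 = 6.030.

6.030 °F/100 m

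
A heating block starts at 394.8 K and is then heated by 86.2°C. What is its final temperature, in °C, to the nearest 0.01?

207.85°C

Initial temperature in Celsius: 394.8 - 273.15 = 121.6500°C.
Final Celsius temperature: 121.6500 + 86.2000 = 207.8500°C.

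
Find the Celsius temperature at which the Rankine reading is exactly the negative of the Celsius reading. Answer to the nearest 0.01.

-175.60°C

Let C be the Celsius reading. The Rankine reading is R = 1.8·C + 491.67.
Require R = -1·C: 1.8·C + 491.67 = -1·C.
(2.8)·C = -491.67  ⇒  C = -175.60.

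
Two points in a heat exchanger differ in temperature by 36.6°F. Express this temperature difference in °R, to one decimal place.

36.6°R

Fahrenheit and Rankine degrees are the same size, so the interval is unchanged: 36.6.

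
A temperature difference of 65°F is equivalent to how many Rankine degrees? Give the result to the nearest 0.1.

65.0°R

Fahrenheit and Rankine degrees are the same size, so the interval is unchanged: 65.0.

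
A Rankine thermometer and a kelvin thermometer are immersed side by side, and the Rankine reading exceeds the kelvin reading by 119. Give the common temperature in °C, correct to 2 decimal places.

Let x be the Rankine reading; then the kelvin reading is 5/9·x.
(5/9·x) - x = -119  ⇒  (-4/9)·x = -119  ⇒  x = 267.7500°R.
In Celsius: (267.75 - 491.67) × 5/9 = -124.40°C.

-124.40°C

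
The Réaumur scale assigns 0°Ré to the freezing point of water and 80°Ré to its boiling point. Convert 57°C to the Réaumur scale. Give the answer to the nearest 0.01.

45.60°Ré

Linearly onto the Réaumur scale: 0 + (57.0000 / 100) × (80 - 0) = 45.60°Ré.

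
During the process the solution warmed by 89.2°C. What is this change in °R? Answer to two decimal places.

An interval of 1°C corresponds to 1.8°R.
89.2 × 1.8 = 160.56.

160.56°R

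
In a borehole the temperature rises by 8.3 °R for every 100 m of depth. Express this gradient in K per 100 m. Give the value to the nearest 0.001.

4.611 K/100 m

Since only a temperature interval is involved, the additive offset between the scales drops out.
A change of 1°R is a change of 5/9 K, so 8.3 × 5/9 = 4.611.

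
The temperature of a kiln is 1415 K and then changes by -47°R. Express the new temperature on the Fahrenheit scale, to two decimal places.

Initial temperature in Celsius: 1415 - 273.15 = 1141.8500°C.
The 47°R change is an interval, so only the factor 5/9 applies: -47 × 5/9 = -26.1111°C.
Final Celsius temperature: 1141.8500 - 26.1111 = 1115.7389°C.
In Fahrenheit: 1115.7389 × 1.8 + 32 = 2040.33°F.

2040.33°F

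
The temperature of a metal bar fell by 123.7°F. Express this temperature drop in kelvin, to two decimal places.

Only the scale ratio 5/9 matters for a change in temperature.
123.7 × 5/9 = 68.72.

68.72 K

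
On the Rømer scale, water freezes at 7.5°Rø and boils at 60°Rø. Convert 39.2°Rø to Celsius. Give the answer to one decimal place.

60.4°C

Linear interpolation between the fixed points: C = (39.2 - 7.5) × 100 / (60 - 7.5) = 60.3810°C.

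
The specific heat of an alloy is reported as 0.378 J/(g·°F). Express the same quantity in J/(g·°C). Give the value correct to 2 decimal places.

Since only a temperature interval is involved, the additive offset between the scales drops out.
A change of 1°C is a change of 1.8°F, so per °C the value is 0.378 × 1.8 = 0.68.

0.68 J/(g·°C)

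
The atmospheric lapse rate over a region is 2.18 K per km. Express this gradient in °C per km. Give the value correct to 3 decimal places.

2.180 °C/km

The quantity depends on a temperature interval, so only the ratio of degree sizes applies; the offset between the scales is irrelevant.
A change of 1 K is a change of 1°C, so 2.18 × 1 = 2.180.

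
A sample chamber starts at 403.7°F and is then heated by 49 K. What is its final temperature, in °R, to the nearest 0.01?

Initial temperature in Celsius: (403.7 - 32) × 5/9 = 206.5000°C.
The 49 K change is an interval; Kelvin and Celsius degrees are the same size, so ΔC = +49°C.
Final Celsius temperature: 206.5000 + 49.0000 = 255.5000°C.
In Rankine: 255.5000 × 1.8 + 491.67 = 951.57°R.

951.57°R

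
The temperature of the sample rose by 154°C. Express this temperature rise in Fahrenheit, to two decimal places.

For a temperature interval the offset drops out; only the factor 1.8 applies.
154 × 1.8 = 277.20.

277.20°F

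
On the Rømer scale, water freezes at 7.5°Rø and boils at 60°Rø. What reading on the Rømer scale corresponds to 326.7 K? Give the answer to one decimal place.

First in Celsius: 326.7 - 273.15 = 53.5500°C.
Linearly onto the Rømer scale: 7.5 + (53.5500 / 100) × (60 - 7.5) = 35.6°Rø.

35.6°Rø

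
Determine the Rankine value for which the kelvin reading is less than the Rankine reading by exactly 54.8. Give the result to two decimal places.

123.30°R

Let R be the Rankine reading. The kelvin reading is K = 5/9·R.
Require K - R = -54.8: (-4/9)·R = -54.8.
R = (-54.8) / (-4/9) = 123.30.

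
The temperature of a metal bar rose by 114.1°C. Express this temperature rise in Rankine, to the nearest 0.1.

205.4°R

An interval of 1°C corresponds to 1.8°R.
114.1 × 1.8 = 205.4.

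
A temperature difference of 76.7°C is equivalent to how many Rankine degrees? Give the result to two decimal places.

An interval of 1°C corresponds to 1.8°R.
76.7 × 1.8 = 138.06.

138.06°R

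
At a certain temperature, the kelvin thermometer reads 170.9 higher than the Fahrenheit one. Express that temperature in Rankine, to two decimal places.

649.73°R

Let x be the Fahrenheit reading; then the kelvin reading is 5/9·x + 255.372.
(5/9·x + 255.372) - x = 170.9  ⇒  (-4/9)·x = -84.4722  ⇒  x = 190.0625°F.
In Celsius: (190.0625 - 32) × 5/9 = 87.8125°C.
In Rankine: 87.8125 × 1.8 + 491.67 = 649.73°R.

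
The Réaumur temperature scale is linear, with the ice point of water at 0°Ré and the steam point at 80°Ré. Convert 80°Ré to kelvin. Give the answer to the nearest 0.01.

373.15 K

Linear interpolation between the fixed points: C = (80 - 0) × 100 / (80 - 0) = 100.0000°C.
Then 100.0000 + 273.15 = 373.15 K.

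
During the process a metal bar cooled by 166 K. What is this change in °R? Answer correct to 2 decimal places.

298.80°R

For a temperature interval the offset drops out; only the factor 1.8 applies.
166 × 1.8 = 298.80.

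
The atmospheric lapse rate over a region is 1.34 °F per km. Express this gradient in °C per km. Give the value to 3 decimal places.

The quantity depends on a temperature interval, so only the ratio of degree sizes applies; the offset between the scales is irrelevant.
A change of 1°F is a change of 5/9°C, so 1.34 × 5/9 = 0.744.

0.744 °C/km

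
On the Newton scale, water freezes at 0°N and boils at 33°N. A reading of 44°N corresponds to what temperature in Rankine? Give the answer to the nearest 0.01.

731.67°R

Linear interpolation between the fixed points: C = (44 - 0) × 100 / (33 - 0) = 133.3333°C.
Then 133.3333 × 1.8 + 491.67 = 731.67°R.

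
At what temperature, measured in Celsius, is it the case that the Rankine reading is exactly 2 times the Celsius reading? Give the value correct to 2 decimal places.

2458.35°C

Let C be the Celsius reading. The Rankine reading is R = 1.8·C + 491.67.
Require R = 2·C: 1.8·C + 491.67 = 2·C.
(-0.2)·C = -491.67  ⇒  C = 2458.35.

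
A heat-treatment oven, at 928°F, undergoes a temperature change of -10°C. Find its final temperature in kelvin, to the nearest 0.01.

760.93 K

Initial temperature in Celsius: (928 - 32) × 5/9 = 497.7778°C.
Final Celsius temperature: 497.7778 - 10.0000 = 487.7778°C.
In kelvin: 487.7778 + 273.15 = 760.93 K.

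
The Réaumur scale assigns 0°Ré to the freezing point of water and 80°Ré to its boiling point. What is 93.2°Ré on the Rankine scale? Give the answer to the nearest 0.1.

701.4°R

Linear interpolation between the fixed points: C = (93.2 - 0) × 100 / (80 - 0) = 116.5000°C.
Then 116.5000 × 1.8 + 491.67 = 701.4°R.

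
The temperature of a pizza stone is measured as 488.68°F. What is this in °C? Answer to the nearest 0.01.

In Celsius: (488.68 - 32) × 5/9 = 253.7111°C.

253.71°C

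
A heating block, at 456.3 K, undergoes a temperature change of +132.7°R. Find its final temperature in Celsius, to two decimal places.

Initial temperature in Celsius: 456.3 - 273.15 = 183.1500°C.
The 132.7°R change is an interval, so only the factor 5/9 applies: +132.7 × 5/9 = +73.7222°C.
Final Celsius temperature: 183.1500 + 73.7222 = 256.8722°C.

256.87°C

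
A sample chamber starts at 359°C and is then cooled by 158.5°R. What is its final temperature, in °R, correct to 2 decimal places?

The 158.5°R change is an interval, so only the factor 5/9 applies: -158.5 × 5/9 = -88.0556°C.
Final Celsius temperature: 359.0000 - 88.0556 = 270.9444°C.
In Rankine: 270.9444 × 1.8 + 491.67 = 979.37°R.

979.37°R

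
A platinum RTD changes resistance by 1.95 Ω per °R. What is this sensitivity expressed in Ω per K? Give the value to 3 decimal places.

3.510 Ω per K

Since only a temperature interval is involved, the additive offset between the scales drops out.
A change of 1 K is a change of 1.8°R, so per K the value is 1.95 × 1.8 = 3.510.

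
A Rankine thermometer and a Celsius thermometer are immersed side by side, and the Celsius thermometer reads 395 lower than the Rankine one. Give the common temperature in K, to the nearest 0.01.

Let x be the Rankine reading; then the Celsius reading is 5/9·x - 273.15.
(5/9·x - 273.15) - x = -395  ⇒  (-4/9)·x = -121.85  ⇒  x = 274.1625°R.
In Celsius: (274.1625 - 491.67) × 5/9 = -120.8375°C.
In kelvin: -120.8375 + 273.15 = 152.31 K.

152.31 K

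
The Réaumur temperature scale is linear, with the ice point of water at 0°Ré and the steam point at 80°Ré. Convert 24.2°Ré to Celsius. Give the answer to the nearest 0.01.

Linear interpolation between the fixed points: C = (24.2 - 0) × 100 / (80 - 0) = 30.2500°C.

30.25°C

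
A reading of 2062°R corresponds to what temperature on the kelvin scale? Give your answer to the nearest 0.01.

In Celsius: (2062 - 491.67) × 5/9 = 872.4056°C.
In kelvin: 872.4056 + 273.15 = 1145.56 K.

1145.56 K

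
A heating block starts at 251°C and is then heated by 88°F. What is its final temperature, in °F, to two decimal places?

The 88°F change is an interval, so only the factor 5/9 applies: +88 × 5/9 = +48.8889°C.
Final Celsius temperature: 251.0000 + 48.8889 = 299.8889°C.
In Fahrenheit: 299.8889 × 1.8 + 32 = 571.80°F.

571.80°F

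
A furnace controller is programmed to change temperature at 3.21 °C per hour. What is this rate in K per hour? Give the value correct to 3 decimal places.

3.210 K/hour

Since only a temperature interval is involved, the additive offset between the scales drops out.
A change of 1°C is a change of 1 K, so 3.21 × 1 = 3.210.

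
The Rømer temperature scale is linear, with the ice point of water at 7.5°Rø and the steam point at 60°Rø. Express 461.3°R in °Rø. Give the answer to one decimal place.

First in Celsius: (461.3 - 491.67) × 5/9 = -16.8722°C.
Linearly onto the Rømer scale: 7.5 + (-16.8722 / 100) × (60 - 7.5) = -1.4°Rø.

-1.4°Rø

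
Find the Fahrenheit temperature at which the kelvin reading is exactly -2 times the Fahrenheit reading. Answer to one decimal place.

Let F be the Fahrenheit reading. The kelvin reading is K = 5/9·F + 255.372.
Require K = -2·F: 5/9·F + 255.372 = -2·F.
(23/9)·F = -255.372  ⇒  F = -99.9.

-99.9°F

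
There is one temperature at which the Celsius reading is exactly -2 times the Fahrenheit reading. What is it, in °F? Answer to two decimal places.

6.96°F

Let F be the Fahrenheit reading. The Celsius reading is C = 5/9·F - 17.7778.
Require C = -2·F: 5/9·F - 17.7778 = -2·F.
(23/9)·F = 17.7778  ⇒  F = 6.96.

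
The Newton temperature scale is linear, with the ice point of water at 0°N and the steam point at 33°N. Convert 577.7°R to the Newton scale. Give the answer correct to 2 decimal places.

First in Celsius: (577.7 - 491.67) × 5/9 = 47.7944°C.
Linearly onto the Newton scale: 0 + (47.7944 / 100) × (33 - 0) = 15.77°N.

15.77°N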